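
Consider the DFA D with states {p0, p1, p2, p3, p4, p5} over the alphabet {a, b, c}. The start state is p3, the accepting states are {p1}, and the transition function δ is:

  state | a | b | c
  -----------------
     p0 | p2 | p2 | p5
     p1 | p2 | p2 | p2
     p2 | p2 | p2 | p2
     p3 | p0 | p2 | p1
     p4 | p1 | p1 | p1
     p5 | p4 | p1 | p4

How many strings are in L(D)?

8

The useful subgraph on states {p0, p1, p3, p4, p5} is acyclic, so L(D) is finite; the longest accepting path visits 5 useful states, giving maximum string length 4.
Counting accepting paths from p3 by length: 1 of length 1, 1 of length 3, 6 of length 4. Total 8.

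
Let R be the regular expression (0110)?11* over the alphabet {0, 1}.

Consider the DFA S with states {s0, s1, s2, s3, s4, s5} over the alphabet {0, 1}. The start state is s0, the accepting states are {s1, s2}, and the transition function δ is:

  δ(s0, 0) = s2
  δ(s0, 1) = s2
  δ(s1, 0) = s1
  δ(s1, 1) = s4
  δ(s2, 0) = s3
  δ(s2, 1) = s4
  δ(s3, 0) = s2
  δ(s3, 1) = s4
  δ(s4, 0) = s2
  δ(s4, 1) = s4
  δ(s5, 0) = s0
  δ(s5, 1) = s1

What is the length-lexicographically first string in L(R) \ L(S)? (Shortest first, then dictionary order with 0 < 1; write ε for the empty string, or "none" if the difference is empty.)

The string 11 is accepted by R but not by S.
No shorter string lies in the difference, and 11 is the lexicographically first length-2 string in L(R) \ L(S).

11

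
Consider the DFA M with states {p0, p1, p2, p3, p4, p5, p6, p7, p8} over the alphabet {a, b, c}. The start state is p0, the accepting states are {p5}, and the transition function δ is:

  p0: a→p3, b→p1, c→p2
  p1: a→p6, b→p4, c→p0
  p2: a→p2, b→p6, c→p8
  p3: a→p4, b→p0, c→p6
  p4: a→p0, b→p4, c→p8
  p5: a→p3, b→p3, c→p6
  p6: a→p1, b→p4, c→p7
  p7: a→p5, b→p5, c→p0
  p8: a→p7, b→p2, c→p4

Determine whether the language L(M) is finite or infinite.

infinite

State p0 is reachable from the start and can reach an accepting state, and it lies on the cycle p0 → p1 → p0.
Traversing that cycle any number of times yields accepted strings of unbounded length, so the language is infinite.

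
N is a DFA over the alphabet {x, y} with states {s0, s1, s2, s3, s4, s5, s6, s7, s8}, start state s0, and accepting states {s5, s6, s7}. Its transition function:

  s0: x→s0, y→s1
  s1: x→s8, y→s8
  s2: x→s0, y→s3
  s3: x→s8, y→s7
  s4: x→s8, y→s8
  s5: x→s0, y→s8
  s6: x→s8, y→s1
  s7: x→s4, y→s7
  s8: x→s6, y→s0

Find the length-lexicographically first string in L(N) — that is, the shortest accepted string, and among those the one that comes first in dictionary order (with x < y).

yxx

A breadth-first search from s0 reaches an accepting state first via the path s0 → s1 → s8 → s6 on input yxx.
No string of length < 3 is accepted (BFS exhausts all shorter strings without reaching an accepting state), and yxx is the lexicographically least accepting string of length 3.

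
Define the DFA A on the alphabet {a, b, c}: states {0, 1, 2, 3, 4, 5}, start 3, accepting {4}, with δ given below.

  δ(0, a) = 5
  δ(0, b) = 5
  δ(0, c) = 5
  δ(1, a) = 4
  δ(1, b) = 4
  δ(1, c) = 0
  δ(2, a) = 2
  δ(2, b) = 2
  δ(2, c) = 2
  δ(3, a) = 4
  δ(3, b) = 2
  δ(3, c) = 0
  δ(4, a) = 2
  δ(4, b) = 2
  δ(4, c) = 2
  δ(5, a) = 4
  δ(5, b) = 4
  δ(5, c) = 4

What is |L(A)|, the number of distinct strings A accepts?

The useful subgraph on states {0, 3, 4, 5} is acyclic, so L(A) is finite; the longest accepting path visits 4 useful states, giving maximum string length 3.
Counting accepting paths from 3 by length: 1 of length 1, 9 of length 3. Total 10.

10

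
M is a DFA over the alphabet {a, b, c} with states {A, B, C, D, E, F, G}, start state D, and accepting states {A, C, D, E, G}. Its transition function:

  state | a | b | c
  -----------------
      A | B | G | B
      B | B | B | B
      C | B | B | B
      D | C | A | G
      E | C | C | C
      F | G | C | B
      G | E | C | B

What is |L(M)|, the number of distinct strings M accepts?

15

The useful subgraph on states {A, C, D, E, G} is acyclic, so L(M) is finite; the longest accepting path visits 5 useful states, giving maximum string length 4.
Counting accepting paths from D by length: 1 of length 0, 3 of length 1, 3 of length 2, 5 of length 3, 3 of length 4. Total 15.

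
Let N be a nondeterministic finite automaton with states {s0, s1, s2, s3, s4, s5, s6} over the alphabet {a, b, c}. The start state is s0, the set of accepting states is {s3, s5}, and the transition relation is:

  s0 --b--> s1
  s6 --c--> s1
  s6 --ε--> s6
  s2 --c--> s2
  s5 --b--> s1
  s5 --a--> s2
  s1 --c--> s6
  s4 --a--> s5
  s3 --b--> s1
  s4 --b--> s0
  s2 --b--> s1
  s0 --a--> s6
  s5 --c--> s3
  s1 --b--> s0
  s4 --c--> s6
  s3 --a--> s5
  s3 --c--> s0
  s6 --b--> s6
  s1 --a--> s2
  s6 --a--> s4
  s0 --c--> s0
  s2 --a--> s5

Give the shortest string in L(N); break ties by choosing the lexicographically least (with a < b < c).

A breadth-first search from s0 reaches an accepting state first via the path s0 → s6 → s4 → s5 on input aaa.
No string of length < 3 is accepted (BFS exhausts all shorter strings without reaching an accepting state), and aaa is the lexicographically least accepting string of length 3.

aaa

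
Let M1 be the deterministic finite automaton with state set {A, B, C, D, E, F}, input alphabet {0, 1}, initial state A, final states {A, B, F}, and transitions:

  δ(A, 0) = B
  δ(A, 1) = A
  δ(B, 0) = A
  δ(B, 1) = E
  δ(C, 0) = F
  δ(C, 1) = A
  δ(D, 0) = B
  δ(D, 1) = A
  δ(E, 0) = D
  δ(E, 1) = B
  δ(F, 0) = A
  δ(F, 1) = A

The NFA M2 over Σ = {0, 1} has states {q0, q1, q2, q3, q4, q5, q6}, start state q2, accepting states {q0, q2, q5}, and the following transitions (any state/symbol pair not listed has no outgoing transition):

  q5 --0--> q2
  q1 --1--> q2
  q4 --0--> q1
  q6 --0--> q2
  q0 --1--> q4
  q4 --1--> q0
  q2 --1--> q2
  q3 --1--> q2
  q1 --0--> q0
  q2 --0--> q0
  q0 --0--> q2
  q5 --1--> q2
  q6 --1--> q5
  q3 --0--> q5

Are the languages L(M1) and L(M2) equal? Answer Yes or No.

Yes

Exploring the product automaton M1 × M2 from the start pair (A, q2), following both machines on each input symbol, reaches 4 state pairs: (A, q2), (B, q0), (E, q4), (D, q1).
M1 accepts in {A, B, F} and M2 accepts in {q0, q2, q5}. In every reachable pair the two components are either both accepting — (A, q2), (B, q0) — or both non-accepting, so no string is accepted by exactly one of the machines: L(M1) \ L(M2) and L(M2) \ L(M1) are both empty.
Hence every string is accepted by M1 iff it is accepted by M2, and the two languages coincide.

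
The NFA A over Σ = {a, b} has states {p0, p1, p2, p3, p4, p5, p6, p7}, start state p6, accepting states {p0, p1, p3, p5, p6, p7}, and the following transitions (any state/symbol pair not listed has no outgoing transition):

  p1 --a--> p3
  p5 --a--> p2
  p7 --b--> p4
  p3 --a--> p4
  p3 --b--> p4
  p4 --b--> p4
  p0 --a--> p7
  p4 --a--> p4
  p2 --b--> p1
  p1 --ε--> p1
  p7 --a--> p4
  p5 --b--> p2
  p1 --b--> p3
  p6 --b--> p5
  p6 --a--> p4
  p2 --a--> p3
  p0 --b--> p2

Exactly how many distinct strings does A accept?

10

The useful subgraph on states {p1, p2, p3, p5, p6} is acyclic, so L(A) is finite; the longest accepting path visits 5 useful states, giving maximum string length 4.
Counting accepting paths from p6 by length: 1 of length 0, 1 of length 1, 4 of length 3, 4 of length 4. Total 10.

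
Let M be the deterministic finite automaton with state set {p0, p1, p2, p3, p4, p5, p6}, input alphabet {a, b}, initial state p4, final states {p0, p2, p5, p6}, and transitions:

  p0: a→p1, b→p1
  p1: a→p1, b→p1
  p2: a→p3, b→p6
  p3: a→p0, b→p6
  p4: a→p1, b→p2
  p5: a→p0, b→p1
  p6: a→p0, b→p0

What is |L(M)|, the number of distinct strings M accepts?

The useful subgraph on states {p0, p2, p3, p4, p6} is acyclic, so L(M) is finite; the longest accepting path visits 5 useful states, giving maximum string length 4.
Counting accepting paths from p4 by length: 1 of length 1, 1 of length 2, 4 of length 3, 2 of length 4. Total 8.

8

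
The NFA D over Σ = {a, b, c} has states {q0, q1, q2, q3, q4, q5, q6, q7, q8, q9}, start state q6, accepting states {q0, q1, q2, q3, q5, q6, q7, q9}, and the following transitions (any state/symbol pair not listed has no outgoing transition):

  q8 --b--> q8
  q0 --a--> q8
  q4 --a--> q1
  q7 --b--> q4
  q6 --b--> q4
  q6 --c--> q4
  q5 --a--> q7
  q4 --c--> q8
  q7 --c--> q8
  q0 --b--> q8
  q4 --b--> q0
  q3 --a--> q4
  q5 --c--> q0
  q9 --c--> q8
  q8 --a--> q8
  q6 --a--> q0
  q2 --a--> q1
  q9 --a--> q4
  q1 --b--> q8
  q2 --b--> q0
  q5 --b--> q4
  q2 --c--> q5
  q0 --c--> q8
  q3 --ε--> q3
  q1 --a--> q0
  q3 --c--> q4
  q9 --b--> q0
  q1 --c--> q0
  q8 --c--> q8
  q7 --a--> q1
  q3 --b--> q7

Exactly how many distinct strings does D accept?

10

The useful subgraph on states {q0, q1, q4, q6} is acyclic, so L(D) is finite; the longest accepting path visits 4 useful states, giving maximum string length 3.
Counting accepting paths from q6 by length: 1 of length 0, 1 of length 1, 4 of length 2, 4 of length 3. Total 10.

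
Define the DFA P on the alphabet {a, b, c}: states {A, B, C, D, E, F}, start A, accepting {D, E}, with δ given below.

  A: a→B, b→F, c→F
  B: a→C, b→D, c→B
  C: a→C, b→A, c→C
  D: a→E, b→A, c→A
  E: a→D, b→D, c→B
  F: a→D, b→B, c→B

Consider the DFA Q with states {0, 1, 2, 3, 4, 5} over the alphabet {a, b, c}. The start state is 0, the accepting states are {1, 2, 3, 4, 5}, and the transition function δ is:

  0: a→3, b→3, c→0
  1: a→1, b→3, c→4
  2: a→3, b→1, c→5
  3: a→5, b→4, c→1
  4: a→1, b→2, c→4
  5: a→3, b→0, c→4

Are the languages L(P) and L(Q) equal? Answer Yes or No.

No

The string caab is accepted by P but rejected by Q.
So L(P) ≠ L(Q).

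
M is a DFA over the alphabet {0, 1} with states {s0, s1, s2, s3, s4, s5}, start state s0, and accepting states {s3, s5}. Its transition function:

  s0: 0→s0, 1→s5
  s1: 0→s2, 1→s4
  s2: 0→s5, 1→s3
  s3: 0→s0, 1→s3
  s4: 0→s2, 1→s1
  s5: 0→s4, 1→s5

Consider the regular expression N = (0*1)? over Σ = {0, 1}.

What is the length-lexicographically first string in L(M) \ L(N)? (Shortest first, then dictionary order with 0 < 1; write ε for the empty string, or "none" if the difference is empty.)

The string 11 is accepted by M but not by N.
No shorter string lies in the difference, and 11 is the lexicographically first length-2 string in L(M) \ L(N).

11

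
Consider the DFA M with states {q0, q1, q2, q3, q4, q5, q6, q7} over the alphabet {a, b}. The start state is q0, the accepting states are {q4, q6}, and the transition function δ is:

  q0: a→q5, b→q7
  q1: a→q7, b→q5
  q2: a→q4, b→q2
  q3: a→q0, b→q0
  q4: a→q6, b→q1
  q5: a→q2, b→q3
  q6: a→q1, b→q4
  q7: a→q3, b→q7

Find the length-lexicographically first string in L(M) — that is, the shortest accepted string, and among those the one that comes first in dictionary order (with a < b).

aaa

A breadth-first search from q0 reaches an accepting state first via the path q0 → q5 → q2 → q4 on input aaa.
No string of length < 3 is accepted (BFS exhausts all shorter strings without reaching an accepting state), and aaa is the lexicographically least accepting string of length 3.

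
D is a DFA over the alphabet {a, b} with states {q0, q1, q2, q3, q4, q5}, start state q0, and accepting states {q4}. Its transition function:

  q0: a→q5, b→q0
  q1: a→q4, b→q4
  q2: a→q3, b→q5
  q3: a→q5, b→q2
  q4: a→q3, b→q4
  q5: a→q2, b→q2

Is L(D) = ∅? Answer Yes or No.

Yes

The states reachable from the start state are {q0, q2, q3, q5}.
None of the accepting states {q4} is reachable, so no string is accepted and L(D) = ∅.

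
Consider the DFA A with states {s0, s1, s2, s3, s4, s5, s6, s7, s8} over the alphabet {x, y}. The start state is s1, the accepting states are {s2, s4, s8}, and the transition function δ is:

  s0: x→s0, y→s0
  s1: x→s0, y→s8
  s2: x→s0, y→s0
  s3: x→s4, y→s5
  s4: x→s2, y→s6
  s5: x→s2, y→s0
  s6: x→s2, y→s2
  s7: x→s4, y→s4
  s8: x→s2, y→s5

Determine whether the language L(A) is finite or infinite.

finite

The useful states (reachable from s1 and able to reach an accepting state) are {s1, s2, s5, s8}.
Restricted to these states the transition graph has no cycle, so every accepting path has bounded length and L is finite.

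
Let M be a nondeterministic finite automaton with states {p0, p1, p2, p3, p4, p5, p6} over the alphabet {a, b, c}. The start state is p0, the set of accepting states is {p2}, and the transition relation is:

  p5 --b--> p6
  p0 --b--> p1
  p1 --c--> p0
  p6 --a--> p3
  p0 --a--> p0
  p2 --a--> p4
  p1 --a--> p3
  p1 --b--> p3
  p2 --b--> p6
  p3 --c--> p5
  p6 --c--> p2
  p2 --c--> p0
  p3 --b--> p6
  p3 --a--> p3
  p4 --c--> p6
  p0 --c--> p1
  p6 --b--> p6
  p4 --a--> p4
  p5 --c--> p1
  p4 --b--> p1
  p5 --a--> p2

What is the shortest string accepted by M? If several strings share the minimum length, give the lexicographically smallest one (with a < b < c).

A breadth-first search from p0 reaches an accepting state first via the path p0 → p1 → p3 → p6 → p2 on input babc.
No string of length < 4 is accepted (BFS exhausts all shorter strings without reaching an accepting state), and babc is the lexicographically least accepting string of length 4.

babc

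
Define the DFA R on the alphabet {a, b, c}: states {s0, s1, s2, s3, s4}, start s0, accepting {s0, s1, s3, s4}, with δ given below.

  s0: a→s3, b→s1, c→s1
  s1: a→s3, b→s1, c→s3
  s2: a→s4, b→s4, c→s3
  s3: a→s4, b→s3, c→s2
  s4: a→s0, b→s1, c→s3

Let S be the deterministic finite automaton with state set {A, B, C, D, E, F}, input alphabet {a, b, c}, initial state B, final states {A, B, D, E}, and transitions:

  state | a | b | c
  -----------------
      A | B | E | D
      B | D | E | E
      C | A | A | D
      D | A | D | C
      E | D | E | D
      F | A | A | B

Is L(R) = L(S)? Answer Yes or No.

Yes

Exploring the product automaton R × S from the start pair (s0, B), following both machines on each input symbol, reaches 5 state pairs: (s0, B), (s3, D), (s1, E), (s4, A), (s2, C).
R accepts in {s0, s1, s3, s4} and S accepts in {A, B, D, E}. In every reachable pair the two components are either both accepting — (s0, B), (s3, D), (s1, E), (s4, A) — or both non-accepting, so no string is accepted by exactly one of the machines: L(R) \ L(S) and L(S) \ L(R) are both empty.
Hence every string is accepted by R iff it is accepted by S, and the two languages coincide.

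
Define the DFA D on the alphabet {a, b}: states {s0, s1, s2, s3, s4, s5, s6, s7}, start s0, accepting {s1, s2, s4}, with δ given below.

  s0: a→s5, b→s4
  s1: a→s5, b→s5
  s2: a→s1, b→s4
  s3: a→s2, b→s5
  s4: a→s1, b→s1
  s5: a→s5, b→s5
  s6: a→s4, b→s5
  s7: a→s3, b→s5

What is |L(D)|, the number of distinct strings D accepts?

3

The useful subgraph on states {s0, s1, s4} is acyclic, so L(D) is finite; the longest accepting path visits 3 useful states, giving maximum string length 2.
Counting accepting paths from s0 by length: 1 of length 1, 2 of length 2. Total 3.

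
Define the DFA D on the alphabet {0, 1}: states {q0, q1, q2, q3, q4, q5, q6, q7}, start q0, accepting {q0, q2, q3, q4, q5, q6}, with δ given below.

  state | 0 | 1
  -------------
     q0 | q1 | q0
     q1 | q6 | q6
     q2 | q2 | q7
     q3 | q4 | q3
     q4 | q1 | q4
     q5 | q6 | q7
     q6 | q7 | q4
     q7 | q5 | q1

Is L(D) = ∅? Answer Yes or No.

The empty string ε is accepted: the run q0 ends in the accepting state q0.
Since at least one string is accepted, L(D) is not empty.

No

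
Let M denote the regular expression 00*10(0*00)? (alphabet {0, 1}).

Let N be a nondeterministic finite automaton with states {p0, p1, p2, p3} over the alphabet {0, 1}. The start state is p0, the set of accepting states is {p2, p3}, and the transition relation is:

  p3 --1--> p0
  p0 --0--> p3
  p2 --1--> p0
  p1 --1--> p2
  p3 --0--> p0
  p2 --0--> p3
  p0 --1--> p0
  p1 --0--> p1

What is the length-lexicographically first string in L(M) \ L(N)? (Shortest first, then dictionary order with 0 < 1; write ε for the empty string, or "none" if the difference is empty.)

010000

The string 010000 is accepted by M but not by N.
No shorter string lies in the difference, and 010000 is the lexicographically first length-6 string in L(M) \ L(N).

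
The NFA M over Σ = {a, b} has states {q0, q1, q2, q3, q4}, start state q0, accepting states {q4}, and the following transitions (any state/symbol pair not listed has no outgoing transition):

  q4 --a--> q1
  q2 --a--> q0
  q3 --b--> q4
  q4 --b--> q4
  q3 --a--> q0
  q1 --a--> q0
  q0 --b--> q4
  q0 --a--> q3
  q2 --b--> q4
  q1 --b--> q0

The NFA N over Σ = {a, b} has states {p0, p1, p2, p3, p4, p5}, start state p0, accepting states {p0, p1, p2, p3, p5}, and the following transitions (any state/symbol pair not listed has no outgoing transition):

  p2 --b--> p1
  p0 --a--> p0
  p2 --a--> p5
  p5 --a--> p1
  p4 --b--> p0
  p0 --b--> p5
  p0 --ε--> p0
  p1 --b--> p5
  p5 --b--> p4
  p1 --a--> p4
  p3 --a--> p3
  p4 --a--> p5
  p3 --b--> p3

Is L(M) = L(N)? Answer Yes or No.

No

The string bb is accepted by M but rejected by N.
So L(M) ≠ L(N).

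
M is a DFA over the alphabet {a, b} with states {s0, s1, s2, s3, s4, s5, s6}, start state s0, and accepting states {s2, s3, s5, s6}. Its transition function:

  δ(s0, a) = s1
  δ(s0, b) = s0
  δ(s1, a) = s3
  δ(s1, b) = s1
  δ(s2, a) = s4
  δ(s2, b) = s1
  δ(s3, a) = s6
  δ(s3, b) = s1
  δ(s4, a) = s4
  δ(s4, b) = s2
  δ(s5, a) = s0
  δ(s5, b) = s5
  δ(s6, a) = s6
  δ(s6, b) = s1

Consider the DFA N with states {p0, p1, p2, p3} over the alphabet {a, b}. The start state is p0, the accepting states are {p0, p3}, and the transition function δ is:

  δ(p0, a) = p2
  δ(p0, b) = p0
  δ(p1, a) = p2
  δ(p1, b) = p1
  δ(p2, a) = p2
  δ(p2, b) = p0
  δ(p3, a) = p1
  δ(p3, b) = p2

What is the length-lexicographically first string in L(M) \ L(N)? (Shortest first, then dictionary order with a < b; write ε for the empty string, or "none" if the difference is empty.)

The string aa is accepted by M but not by N.
No shorter string lies in the difference, and aa is the lexicographically first length-2 string in L(M) \ L(N).

aa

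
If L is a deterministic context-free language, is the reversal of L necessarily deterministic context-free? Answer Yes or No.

No

L = {c bⁿaⁿ : n≥0} ∪ {d b²ⁿaⁿ : n≥0} is a DCFL: the first symbol tells a deterministic PDA whether to pop one or two b's per a. Its reversal Lᴿ = {aⁿbⁿ c : n≥0} ∪ {aⁿb²ⁿ d : n≥0} is not. DCFLs are closed under right quotient by regular languages, and Lᴿ/{c, d} = {aⁿbⁿ : n≥0} ∪ {aⁿb²ⁿ : n≥0} — the standard context-free language accepted by no deterministic PDA (intuitively the machine would have to commit to a b-to-a ratio before the distinguishing marker arrives; formally, a DPDA for it would have a single run on aⁿb²ⁿ, accepting after the prefix aⁿbⁿ and accepting again after n more b's; an ordinary PDA that simulates it on a's and b's and, at any moment when it is accepting, may switch to reading only a fresh letter e while feeding each e to the simulation as a b, would accept aⁱbʲeᵏ (k≥1) exactly when both aⁱbʲ and aⁱbʲ⁺ᵏ are in the language, i.e. its language intersected with the regular set a*b*e⁺ would be exactly {aⁿbⁿeⁿ : n≥1} — impossible, since context-free languages are closed under intersection with regular sets and {aⁿbⁿeⁿ} is not context-free). So Lᴿ cannot be a DCFL.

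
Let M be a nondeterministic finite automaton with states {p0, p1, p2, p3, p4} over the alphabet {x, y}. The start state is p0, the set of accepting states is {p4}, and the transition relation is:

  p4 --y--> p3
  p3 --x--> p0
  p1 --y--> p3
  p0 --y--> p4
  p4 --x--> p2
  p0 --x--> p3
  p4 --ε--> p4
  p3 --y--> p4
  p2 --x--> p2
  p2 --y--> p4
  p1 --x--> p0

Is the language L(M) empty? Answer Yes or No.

The string y is accepted: the run p0 → p4 ends in the accepting state p4.
Since at least one string is accepted, L(M) is not empty.

No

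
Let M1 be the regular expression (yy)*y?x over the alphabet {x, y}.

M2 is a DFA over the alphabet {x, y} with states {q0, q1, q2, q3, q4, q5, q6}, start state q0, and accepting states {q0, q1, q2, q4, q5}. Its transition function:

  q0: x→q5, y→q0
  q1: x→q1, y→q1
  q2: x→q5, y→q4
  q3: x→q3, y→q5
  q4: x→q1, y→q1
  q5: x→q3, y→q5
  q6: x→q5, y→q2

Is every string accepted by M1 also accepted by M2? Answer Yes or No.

Converting the expression M1 to a DFA (subset construction, then merging equivalent states) gives the minimal DFA with states {r0, r1, r2}, start state r0, accepting states {r1} and transitions r0: x→r1, y→r0; r1: x→r2, y→r2; r2: x→r2, y→r2.
Exploring the product automaton M1 × M2 from the start pair (r0, q0), following both machines on each input symbol, reaches 4 state pairs: (r0, q0), (r1, q5), (r2, q3), (r2, q5).
M1 accepts in {r1} and M2 accepts in {q0, q1, q2, q4, q5}. The reachable pairs whose M1-component is accepting are (r1, q5); in each of them the M2-component is accepting too, so the product for L(M1) \ L(M2) (M1-component accepting, M2-component rejecting) has no reachable accepting pair and the difference is empty.
Hence every string in L(M1) is also in L(M2).

Yes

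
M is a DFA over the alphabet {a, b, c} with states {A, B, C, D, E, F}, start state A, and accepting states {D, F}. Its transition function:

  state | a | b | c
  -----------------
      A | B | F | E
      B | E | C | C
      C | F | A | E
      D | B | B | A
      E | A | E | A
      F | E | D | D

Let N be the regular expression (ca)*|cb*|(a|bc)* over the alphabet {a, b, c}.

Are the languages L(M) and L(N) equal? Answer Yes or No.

No

The string b is accepted by M but rejected by N.
So L(M) ≠ L(N).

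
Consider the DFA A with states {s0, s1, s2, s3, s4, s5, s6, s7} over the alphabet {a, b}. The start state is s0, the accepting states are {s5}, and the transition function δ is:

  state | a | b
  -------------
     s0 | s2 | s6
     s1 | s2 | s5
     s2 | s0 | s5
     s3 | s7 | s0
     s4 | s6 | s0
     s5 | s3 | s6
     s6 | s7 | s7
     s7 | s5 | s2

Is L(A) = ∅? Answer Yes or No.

No

The string ab is accepted: the run s0 → s2 → s5 ends in the accepting state s5.
Since at least one string is accepted, L(A) is not empty.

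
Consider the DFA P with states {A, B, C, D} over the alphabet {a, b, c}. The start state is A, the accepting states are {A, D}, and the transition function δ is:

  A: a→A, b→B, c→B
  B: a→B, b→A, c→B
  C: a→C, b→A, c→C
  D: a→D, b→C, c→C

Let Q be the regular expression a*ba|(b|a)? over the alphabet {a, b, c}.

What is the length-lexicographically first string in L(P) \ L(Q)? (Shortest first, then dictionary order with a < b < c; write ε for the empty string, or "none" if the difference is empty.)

The string aa is accepted by P but not by Q.
No shorter string lies in the difference, and aa is the lexicographically first length-2 string in L(P) \ L(Q).

aa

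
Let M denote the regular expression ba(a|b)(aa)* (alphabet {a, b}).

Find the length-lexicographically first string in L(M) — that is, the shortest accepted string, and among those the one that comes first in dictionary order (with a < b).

By inspection of the expression, no string of length less than 3 matches, and baa is the lexicographically first match of length 3.

baa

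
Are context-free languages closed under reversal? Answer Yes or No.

Yes

Reversing the right-hand side of every production of a context-free grammar for L gives a context-free grammar for Lᴿ (induction on derivation length).
So the context-free languages are closed under reversal.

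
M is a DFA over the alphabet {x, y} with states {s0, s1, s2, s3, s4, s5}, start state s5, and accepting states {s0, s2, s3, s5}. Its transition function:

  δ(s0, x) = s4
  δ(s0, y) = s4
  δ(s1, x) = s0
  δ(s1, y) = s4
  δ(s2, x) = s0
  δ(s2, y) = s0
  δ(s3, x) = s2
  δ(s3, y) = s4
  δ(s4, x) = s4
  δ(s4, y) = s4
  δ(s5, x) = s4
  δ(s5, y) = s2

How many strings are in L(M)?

The useful subgraph on states {s0, s2, s5} is acyclic, so L(M) is finite; the longest accepting path visits 3 useful states, giving maximum string length 2.
Counting accepting paths from s5 by length: 1 of length 0, 1 of length 1, 2 of length 2. Total 4.

4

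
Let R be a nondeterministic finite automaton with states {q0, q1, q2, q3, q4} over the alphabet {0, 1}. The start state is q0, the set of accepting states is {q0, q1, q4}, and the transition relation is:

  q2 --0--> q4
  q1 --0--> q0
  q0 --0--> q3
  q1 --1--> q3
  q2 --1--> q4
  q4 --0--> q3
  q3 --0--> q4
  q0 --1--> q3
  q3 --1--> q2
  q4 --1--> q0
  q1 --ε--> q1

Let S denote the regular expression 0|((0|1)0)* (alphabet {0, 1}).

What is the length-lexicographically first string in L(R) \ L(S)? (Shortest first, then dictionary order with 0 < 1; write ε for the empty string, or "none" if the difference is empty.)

001

The string 001 is accepted by R but not by S.
No shorter string lies in the difference, and 001 is the lexicographically first length-3 string in L(R) \ L(S).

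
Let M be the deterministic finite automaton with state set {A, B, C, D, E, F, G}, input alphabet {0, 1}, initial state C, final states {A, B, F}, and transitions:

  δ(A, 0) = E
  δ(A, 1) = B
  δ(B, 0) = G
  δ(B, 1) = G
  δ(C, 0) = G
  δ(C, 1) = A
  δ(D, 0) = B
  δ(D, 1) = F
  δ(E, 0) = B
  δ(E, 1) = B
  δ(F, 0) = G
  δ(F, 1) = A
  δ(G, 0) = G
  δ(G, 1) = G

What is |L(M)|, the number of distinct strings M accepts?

4

The useful subgraph on states {A, B, C, E} is acyclic, so L(M) is finite; the longest accepting path visits 4 useful states, giving maximum string length 3.
Counting accepting paths from C by length: 1 of length 1, 1 of length 2, 2 of length 3. Total 4.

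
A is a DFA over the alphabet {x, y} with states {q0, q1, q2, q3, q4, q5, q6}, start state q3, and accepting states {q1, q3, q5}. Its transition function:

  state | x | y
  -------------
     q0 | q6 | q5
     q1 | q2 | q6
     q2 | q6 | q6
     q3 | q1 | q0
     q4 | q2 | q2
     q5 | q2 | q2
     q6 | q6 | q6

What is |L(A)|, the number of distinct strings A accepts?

3

The useful subgraph on states {q0, q1, q3, q5} is acyclic, so L(A) is finite; the longest accepting path visits 3 useful states, giving maximum string length 2.
Counting accepting paths from q3 by length: 1 of length 0, 1 of length 1, 1 of length 2. Total 3.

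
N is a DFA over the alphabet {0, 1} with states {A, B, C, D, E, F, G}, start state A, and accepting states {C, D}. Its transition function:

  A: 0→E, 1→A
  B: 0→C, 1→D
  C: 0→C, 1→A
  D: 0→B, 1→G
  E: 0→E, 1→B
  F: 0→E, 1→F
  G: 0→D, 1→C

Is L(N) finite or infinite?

State A is reachable from the start and can reach an accepting state, and it lies on the cycle A → A.
Traversing that cycle any number of times yields accepted strings of unbounded length, so the language is infinite.

infinite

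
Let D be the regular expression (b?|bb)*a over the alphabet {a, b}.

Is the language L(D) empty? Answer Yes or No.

No

The string a matches the expression, so it belongs to L(D).
Since L(D) contains at least one string, it is not empty.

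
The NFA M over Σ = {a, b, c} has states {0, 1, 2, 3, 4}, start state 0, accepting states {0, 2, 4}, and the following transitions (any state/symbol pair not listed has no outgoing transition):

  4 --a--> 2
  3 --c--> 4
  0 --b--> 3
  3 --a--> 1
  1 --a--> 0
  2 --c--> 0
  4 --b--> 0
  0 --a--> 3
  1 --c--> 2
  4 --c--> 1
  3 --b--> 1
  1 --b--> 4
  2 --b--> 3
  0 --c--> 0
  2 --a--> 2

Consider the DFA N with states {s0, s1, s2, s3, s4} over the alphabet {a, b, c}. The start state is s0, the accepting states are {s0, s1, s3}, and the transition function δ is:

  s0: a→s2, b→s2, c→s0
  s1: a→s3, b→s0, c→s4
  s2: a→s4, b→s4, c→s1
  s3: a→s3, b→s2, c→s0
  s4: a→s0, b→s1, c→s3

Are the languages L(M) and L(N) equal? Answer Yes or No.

Exploring the product automaton M × N from the start pair (0, s0), following both machines on each input symbol, reaches 5 state pairs: (0, s0), (3, s2), (1, s4), (4, s1), (2, s3).
M accepts in {0, 2, 4} and N accepts in {s0, s1, s3}. In every reachable pair the two components are either both accepting — (0, s0), (4, s1), (2, s3) — or both non-accepting, so no string is accepted by exactly one of the machines: L(M) \ L(N) and L(N) \ L(M) are both empty.
Hence every string is accepted by M iff it is accepted by N, and the two languages coincide.

Yes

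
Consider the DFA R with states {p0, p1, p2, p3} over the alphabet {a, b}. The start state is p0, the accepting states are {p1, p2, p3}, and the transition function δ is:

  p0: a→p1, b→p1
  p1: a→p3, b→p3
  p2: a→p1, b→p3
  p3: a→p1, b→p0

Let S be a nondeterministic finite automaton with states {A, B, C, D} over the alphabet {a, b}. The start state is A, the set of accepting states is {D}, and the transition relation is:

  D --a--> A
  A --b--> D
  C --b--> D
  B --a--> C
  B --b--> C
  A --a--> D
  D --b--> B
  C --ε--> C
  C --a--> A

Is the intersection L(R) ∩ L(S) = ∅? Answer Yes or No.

No

The string a is accepted by both R and S.
Hence L(R) ∩ L(S) ≠ ∅.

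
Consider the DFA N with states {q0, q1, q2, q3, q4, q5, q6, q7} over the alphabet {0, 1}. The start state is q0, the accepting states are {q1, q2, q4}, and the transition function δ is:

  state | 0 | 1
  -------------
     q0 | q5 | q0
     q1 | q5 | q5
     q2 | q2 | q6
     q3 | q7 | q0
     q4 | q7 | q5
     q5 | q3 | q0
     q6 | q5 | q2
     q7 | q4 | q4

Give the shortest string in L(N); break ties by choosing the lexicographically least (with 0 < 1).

0000

A breadth-first search from q0 reaches an accepting state first via the path q0 → q5 → q3 → q7 → q4 on input 0000.
No string of length < 4 is accepted (BFS exhausts all shorter strings without reaching an accepting state), and 0000 is the lexicographically least accepting string of length 4.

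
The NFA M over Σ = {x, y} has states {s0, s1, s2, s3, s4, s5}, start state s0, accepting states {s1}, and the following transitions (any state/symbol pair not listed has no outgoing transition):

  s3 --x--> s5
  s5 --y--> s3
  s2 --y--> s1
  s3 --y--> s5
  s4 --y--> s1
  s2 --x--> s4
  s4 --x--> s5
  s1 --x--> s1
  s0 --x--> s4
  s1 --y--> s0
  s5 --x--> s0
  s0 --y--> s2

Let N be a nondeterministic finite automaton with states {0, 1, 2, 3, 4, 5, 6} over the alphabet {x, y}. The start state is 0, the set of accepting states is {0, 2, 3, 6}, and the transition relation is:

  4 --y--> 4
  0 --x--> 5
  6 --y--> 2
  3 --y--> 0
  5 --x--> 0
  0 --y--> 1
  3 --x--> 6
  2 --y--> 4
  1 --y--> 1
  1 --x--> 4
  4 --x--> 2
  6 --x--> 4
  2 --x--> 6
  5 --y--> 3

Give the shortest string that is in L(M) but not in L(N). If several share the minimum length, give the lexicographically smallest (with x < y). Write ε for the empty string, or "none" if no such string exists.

The string yy is accepted by M but not by N.
No shorter string lies in the difference, and yy is the lexicographically first length-2 string in L(M) \ L(N).

yy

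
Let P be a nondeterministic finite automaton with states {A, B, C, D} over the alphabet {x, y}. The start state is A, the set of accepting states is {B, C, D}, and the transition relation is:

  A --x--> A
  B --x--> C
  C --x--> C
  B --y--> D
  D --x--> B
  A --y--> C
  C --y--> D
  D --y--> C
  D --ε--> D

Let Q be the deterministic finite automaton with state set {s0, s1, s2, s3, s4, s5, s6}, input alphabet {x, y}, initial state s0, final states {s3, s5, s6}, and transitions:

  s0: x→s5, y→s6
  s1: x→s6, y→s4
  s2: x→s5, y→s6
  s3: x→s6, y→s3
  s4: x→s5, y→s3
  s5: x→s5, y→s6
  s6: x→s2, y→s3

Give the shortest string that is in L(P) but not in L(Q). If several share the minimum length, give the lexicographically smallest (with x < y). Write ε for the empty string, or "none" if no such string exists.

The string yx is accepted by P but not by Q.
No shorter string lies in the difference, and yx is the lexicographically first length-2 string in L(P) \ L(Q).

yx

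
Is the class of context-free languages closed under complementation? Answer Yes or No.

CFLs are closed under union, so if they were also closed under complement they would be closed under intersection by De Morgan (L₁ ∩ L₂ is the complement of the union of the complements). But {aⁿbⁿcᵐ} ∩ {aᵐbⁿcⁿ} = {aⁿbⁿcⁿ} is not context-free although both operands are.

No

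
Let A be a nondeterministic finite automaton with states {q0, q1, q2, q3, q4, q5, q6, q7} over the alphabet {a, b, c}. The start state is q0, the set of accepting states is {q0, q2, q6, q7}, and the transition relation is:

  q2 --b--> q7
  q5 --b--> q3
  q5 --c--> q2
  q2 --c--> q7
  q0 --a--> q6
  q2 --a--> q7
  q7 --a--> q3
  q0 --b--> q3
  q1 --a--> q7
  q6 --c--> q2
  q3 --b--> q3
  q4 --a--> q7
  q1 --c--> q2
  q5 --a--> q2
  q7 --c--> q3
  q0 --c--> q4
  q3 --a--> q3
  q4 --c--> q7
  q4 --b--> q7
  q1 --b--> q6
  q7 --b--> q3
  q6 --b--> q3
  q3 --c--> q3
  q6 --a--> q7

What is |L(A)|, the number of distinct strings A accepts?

10

The useful subgraph on states {q0, q2, q4, q6, q7} is acyclic, so L(A) is finite; the longest accepting path visits 4 useful states, giving maximum string length 3.
Counting accepting paths from q0 by length: 1 of length 0, 1 of length 1, 5 of length 2, 3 of length 3. Total 10.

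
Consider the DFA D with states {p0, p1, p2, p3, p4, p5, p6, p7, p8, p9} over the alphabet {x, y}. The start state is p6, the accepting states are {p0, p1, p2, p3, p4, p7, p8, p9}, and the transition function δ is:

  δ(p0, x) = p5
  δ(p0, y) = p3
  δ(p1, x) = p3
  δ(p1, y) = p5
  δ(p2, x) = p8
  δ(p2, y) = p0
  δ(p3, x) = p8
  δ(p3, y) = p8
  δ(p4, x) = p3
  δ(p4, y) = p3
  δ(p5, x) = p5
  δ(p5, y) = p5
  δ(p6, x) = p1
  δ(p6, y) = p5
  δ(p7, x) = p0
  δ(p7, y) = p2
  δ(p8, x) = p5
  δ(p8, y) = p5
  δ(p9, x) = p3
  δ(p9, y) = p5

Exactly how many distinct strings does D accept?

The useful subgraph on states {p1, p3, p6, p8} is acyclic, so L(D) is finite; the longest accepting path visits 4 useful states, giving maximum string length 3.
Counting accepting paths from p6 by length: 1 of length 1, 1 of length 2, 2 of length 3. Total 4.

4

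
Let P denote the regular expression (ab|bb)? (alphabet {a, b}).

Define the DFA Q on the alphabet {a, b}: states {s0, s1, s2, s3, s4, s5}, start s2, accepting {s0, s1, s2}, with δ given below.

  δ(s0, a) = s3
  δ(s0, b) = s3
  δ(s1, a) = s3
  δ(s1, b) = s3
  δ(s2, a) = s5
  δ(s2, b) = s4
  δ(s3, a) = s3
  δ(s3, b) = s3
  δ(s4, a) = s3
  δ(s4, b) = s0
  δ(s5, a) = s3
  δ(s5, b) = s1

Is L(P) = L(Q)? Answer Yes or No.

Yes

Converting the expression P to a DFA (subset construction, then merging equivalent states) gives the minimal DFA with states {p0, p1, p2, p3}, start state p0, accepting states {p0, p3} and transitions p0: a→p1, b→p1; p1: a→p2, b→p3; p2: a→p2, b→p2; p3: a→p2, b→p2.
Exploring the product automaton P × Q from the start pair (p0, s2), following both machines on each input symbol, reaches 6 state pairs: (p0, s2), (p1, s5), (p1, s4), (p2, s3), (p3, s1), (p3, s0).
P accepts in {p0, p3} and Q accepts in {s0, s1, s2}. In every reachable pair the two components are either both accepting — (p0, s2), (p3, s1), (p3, s0) — or both non-accepting, so no string is accepted by exactly one of the machines: L(P) \ L(Q) and L(Q) \ L(P) are both empty.
Hence every string is accepted by P iff it is accepted by Q, and the two languages coincide.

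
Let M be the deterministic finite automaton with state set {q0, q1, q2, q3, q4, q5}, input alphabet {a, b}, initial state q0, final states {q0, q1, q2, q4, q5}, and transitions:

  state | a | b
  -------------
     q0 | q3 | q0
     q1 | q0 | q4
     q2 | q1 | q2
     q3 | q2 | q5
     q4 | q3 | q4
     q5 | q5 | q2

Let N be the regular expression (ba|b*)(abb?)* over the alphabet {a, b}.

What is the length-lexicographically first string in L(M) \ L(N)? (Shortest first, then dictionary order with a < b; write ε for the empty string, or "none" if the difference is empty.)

The string aa is accepted by M but not by N.
No shorter string lies in the difference, and aa is the lexicographically first length-2 string in L(M) \ L(N).

aa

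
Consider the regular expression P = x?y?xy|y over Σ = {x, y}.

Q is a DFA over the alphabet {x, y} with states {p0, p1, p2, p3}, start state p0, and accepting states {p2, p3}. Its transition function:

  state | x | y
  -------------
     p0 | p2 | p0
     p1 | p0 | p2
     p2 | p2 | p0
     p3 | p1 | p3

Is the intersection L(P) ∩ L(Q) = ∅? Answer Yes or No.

Converting the expression P to a DFA (subset construction, then merging equivalent states) gives the minimal DFA with states {r0, r1, r2, r3, r4, r5}, start state r0, accepting states {r2, r5} and transitions r0: x→r1, y→r2; r1: x→r3, y→r2; r2: x→r3, y→r4; r3: x→r4, y→r5; r4: x→r4, y→r4; r5: x→r4, y→r4.
Exploring the product automaton P × Q from the start pair (r0, p0), following both machines on each input symbol, reaches 7 state pairs: (r0, p0), (r1, p2), (r2, p0), (r3, p2), (r4, p0), (r4, p2), (r5, p0).
P accepts in {r2, r5} and Q accepts in {p2, p3}; no reachable pair has both components accepting, so no string drives both machines to acceptance simultaneously and L(P) ∩ L(Q) = ∅.
So no string is accepted by both, and the intersection is empty.

Yes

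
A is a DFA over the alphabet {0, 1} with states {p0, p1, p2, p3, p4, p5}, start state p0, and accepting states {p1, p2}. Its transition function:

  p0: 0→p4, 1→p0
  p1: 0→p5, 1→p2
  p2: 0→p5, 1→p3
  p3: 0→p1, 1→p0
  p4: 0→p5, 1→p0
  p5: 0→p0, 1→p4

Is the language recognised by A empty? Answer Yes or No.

The states reachable from the start state are {p0, p4, p5}.
None of the accepting states {p1, p2} is reachable, so no string is accepted and L(A) = ∅.

Yes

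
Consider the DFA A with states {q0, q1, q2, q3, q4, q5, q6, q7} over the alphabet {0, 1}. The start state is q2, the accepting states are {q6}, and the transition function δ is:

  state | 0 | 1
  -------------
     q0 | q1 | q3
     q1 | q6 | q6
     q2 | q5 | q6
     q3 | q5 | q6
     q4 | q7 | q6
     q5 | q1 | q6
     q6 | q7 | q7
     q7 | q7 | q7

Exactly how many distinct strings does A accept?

The useful subgraph on states {q1, q2, q5, q6} is acyclic, so L(A) is finite; the longest accepting path visits 4 useful states, giving maximum string length 3.
Counting accepting paths from q2 by length: 1 of length 1, 1 of length 2, 2 of length 3. Total 4.

4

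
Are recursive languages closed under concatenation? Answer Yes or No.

Yes

For an input of length n, try each of the n+1 split points, running the decider for L₁ on the prefix and the decider for L₂ on the suffix; accept if some split succeeds. Finitely many halting sub-runs, so this decides L₁L₂.
So the recursive languages are closed under concatenation.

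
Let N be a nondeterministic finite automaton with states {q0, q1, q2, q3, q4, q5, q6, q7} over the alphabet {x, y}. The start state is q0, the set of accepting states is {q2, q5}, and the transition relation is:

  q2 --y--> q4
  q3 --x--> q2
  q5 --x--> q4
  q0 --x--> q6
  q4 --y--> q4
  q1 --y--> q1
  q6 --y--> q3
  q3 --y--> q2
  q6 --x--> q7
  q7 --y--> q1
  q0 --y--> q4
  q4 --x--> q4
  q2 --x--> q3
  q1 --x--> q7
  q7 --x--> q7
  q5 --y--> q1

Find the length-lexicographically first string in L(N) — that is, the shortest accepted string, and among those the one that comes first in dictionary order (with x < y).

A breadth-first search from q0 reaches an accepting state first via the path q0 → q6 → q3 → q2 on input xyx.
No string of length < 3 is accepted (BFS exhausts all shorter strings without reaching an accepting state), and xyx is the lexicographically least accepting string of length 3.

xyx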